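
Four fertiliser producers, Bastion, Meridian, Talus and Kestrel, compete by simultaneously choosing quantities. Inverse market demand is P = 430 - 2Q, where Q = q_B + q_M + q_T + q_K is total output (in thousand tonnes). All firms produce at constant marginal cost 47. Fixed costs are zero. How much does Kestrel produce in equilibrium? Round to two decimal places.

A representative firm's profit is π_i = q_i(430 - 2Q) - 47q_i.
Setting ∂π_i/∂q_i = 0 with rivals' quantities fixed: 383 - 4q_i - 2·Σ_{j≠i} q_j = 0.
By symmetry each firm produces the same amount; substituting Σ_{j≠i} q_j = 3q_i yields q_i = 383/10.

38.30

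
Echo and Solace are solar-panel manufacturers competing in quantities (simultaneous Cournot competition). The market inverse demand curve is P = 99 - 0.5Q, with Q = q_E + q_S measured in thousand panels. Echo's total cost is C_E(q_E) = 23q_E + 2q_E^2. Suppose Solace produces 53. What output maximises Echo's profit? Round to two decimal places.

With the rival's output fixed at 53, Echo's profit is π_E = (99 - (1/2)·53 - (1/2)q_E)q_E - (23q_E + 2q_E²) = (145/2 - (1/2)q_E)q_E - (23q_E + 2q_E²).
∂π_E/∂q_E = 99/2 - 5q_E = 0, so q_E = 99/10.

9.90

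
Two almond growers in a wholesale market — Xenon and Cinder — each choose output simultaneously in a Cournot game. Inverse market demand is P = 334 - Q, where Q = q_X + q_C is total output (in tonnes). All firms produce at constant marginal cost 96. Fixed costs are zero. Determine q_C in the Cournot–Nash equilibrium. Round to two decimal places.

79.33

Each firm earns π_i = (334 - Q)q_i - 96q_i.
Setting ∂π_i/∂q_i = 0 with rivals' quantities fixed: 238 - 2q_i - q_j = 0.
By symmetry each firm produces the same amount; substituting q_j = q_i yields q_i = 238/3.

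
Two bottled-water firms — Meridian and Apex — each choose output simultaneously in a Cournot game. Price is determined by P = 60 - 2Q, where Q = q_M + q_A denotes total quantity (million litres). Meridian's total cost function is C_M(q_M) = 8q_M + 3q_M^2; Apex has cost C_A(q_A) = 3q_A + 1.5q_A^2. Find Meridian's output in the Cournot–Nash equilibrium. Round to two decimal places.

3.79

Meridian's profit: π_M = (60 - 2Q)q_M - (8q_M + 3q_M²). Setting ∂π_M/∂q_M = 0: 52 - 10q_M - 2(q_A) = 0.
Apex's profit: π_A = (60 - 2Q)q_A - (3q_A + (3/2)q_A²). Setting ∂π_A/∂q_A = 0: 57 - 7q_A - 2(q_M) = 0.
Best responses: q_M = (52 - 2q_A)/10, q_A = (57 - 2q_M)/7.
Solving the pair: q_M = 125/33, q_A = 233/33.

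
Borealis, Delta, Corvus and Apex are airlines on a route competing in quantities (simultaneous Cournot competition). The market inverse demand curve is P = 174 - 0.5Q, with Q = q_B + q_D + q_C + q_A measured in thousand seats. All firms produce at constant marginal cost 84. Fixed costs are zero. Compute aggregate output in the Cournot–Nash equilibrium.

Each firm earns π_i = (174 - 0.5Q)q_i - 84q_i.
Setting ∂π_i/∂q_i = 0 with rivals' quantities fixed: 90 - q_i - (1/2)·Σ_{j≠i} q_j = 0.
By symmetry each firm produces the same amount; substituting Σ_{j≠i} q_j = 3q_i yields q_i = 90/(5/2) = 36.
Total output Q = 36 + 36 + 36 + 36 = 144.

144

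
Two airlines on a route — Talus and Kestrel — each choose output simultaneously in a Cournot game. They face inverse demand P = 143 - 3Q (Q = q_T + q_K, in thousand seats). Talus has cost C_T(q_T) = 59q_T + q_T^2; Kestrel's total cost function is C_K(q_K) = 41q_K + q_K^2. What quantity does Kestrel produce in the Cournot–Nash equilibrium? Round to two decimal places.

Talus's profit: π_T = (143 - 3Q)q_T - (59q_T + q_T²). Setting ∂π_T/∂q_T = 0: 84 - 8q_T - 3(q_K) = 0.
Kestrel's first-order condition: 102 - 8q_K - 3(q_T) = 0.
So q_T = (84 - 3q_K)/8 and q_K = (102 - 3q_T)/8.
Solving the pair: q_T = 366/55, q_K = 564/55.

10.25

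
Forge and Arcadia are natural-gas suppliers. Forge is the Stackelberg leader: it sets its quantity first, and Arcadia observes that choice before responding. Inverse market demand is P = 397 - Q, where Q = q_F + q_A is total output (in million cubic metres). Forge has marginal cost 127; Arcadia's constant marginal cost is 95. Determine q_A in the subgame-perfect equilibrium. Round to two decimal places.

91.50

The follower Arcadia best-responds to any q_F: π_A = (397 - Q)q_A - 95q_A.
Setting the follower's marginal profit to zero, 302 - q_F - 2q_A = 0, i.e. q_A = (302 - q_F)/2.
The leader anticipates this reaction. Substituting into P = 397 - Q gives P = 246 - (1/2)q_F, so π_F = (246 - (1/2)q_F)q_F - 127q_F.
The leader's first-order condition 119 - q_F = 0 yields q_F = 119.
Then q_A = (302 - 119)/2 = 183/2.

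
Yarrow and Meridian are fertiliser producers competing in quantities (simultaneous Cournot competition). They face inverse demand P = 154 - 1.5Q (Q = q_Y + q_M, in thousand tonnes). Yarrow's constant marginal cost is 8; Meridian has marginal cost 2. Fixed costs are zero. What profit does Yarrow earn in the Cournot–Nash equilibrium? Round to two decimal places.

Yarrow's profit: π_Y = (154 - 1.5Q)q_Y - (8q_Y). Setting ∂π_Y/∂q_Y = 0: 146 - 3q_Y - (3/2)(q_M) = 0.
Meridian's profit: π_M = (154 - 1.5Q)q_M - (2q_M). Setting ∂π_M/∂q_M = 0: 152 - 3q_M - (3/2)(q_Y) = 0.
Rearranging gives the reaction functions q_Y = (146 - (3/2)q_M)/3 and q_M = (152 - (3/2)q_Y)/3.
Solving the pair: q_Y = 280/9, q_M = 316/9.
Price P = 154 - (3/2)·(596/9) = 164/3.
Yarrow's profit: (164/3 - 8)·(280/9) = 1451.8519.

1451.85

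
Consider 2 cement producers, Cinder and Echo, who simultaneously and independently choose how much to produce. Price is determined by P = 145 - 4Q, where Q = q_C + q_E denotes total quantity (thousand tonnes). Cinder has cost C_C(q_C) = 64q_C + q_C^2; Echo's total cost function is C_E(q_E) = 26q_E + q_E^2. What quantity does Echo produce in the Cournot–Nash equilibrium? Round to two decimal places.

Cinder's profit: π_C = (145 - 4Q)q_C - (64q_C + q_C²). Setting ∂π_C/∂q_C = 0: 81 - 10q_C - 4(q_E) = 0.
Echo's profit: π_E = (145 - 4Q)q_E - (26q_E + q_E²). Setting ∂π_E/∂q_E = 0: 119 - 10q_E - 4(q_C) = 0.
So q_C = (81 - 4q_E)/10 and q_E = (119 - 4q_C)/10.
Solving the pair: q_C = 167/42, q_E = 433/42.

10.31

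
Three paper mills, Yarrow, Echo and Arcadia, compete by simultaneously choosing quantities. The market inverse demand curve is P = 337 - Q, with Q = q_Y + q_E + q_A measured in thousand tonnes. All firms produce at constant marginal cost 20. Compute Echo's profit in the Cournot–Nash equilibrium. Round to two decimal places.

6280.56

Each firm earns π_i = (337 - Q)q_i - 20q_i.
First-order condition (treating rivals' output as given): 317 - 2q_i - Σ_{j≠i} q_j = 0.
With identical firms every q_j equals q_i, so Σ_{j≠i} q_j = 2q_i and 317 = 4q_i, giving q_i = 317/4.
Price P = 337 - 951/4 = 397/4.
Echo's profit: (397/4 - 20)·(317/4) = 6280.5625.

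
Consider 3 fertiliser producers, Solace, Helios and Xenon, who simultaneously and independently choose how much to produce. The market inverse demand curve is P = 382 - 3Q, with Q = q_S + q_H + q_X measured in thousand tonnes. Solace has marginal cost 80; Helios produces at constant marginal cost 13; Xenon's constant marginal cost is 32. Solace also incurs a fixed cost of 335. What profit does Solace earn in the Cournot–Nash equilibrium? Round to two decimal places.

Solace's profit: π_S = (382 - 3Q)q_S - (80q_S). Setting ∂π_S/∂q_S = 0: 302 - 6q_S - 3(q_H + q_X) = 0.
Helios's profit: π_H = (382 - 3Q)q_H - (13q_H). Setting ∂π_H/∂q_H = 0: 369 - 6q_H - 3(q_S + q_X) = 0.
Xenon's first-order condition: 350 - 6q_X - 3(q_S + q_H) = 0.
Adding the 3 first-order conditions: 1021 − 12Q = 0, so Q = 1021/12.
Back-substituting: q_S = (302 − 1021/4)/3 = 187/12, q_H = (369 − 1021/4)/3 = 455/12, q_X = (350 − 1021/4)/3 = 379/12.
Price P = 382 - 3·(1021/12) = 507/4.
Solace's profit: (507/4 - 80)·(187/12) - 335 = 393.5208.

393.52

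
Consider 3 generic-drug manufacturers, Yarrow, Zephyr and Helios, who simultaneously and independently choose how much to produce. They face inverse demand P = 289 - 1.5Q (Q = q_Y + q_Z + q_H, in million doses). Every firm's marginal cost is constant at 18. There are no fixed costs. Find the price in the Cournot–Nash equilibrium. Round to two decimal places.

Each firm earns π_i = (289 - 1.5Q)q_i - 18q_i.
First-order condition (treating rivals' output as given): 271 - 3q_i - (3/2)·Σ_{j≠i} q_j = 0.
By symmetry each firm produces the same amount; substituting Σ_{j≠i} q_j = 2q_i yields q_i = 271/6.
Total output Q = 271/2, so price P = 289 - (3/2)·(271/2) = 343/4.

85.75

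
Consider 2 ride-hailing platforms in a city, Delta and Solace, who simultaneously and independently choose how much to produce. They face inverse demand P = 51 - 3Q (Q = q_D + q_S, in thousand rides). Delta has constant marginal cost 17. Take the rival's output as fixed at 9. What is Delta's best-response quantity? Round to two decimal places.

With the rival's output fixed at 9, Delta's profit is π_D = (51 - 3·9 - 3q_D)q_D - (17q_D) = (24 - 3q_D)q_D - (17q_D).
∂π_D/∂q_D = 7 - 6q_D = 0, so q_D = 7/6.

1.17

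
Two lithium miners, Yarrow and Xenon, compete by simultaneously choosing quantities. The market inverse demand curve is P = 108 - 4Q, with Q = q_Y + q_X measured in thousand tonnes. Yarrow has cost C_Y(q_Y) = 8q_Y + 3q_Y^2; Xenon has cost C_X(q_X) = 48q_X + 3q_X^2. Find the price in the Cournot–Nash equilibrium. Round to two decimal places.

72.44

Yarrow's profit: π_Y = (108 - 4Q)q_Y - (8q_Y + 3q_Y²). Setting ∂π_Y/∂q_Y = 0: 100 - 14q_Y - 4(q_X) = 0.
Xenon's profit: π_X = (108 - 4Q)q_X - (48q_X + 3q_X²). Setting ∂π_X/∂q_X = 0: 60 - 14q_X - 4(q_Y) = 0.
Best responses: q_Y = (100 - 4q_X)/14, q_X = (60 - 4q_Y)/14.
Substituting one into the other gives q_Y = 58/9 and q_X = 22/9.
Total output Q = 80/9, so price P = 108 - 4·(80/9) = 652/9.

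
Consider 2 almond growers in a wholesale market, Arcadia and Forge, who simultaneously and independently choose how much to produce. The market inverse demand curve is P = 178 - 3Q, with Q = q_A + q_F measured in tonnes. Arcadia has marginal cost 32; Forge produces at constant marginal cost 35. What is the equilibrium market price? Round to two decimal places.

Arcadia's profit: π_A = (178 - 3Q)q_A - (32q_A). Setting ∂π_A/∂q_A = 0: 146 - 6q_A - 3(q_F) = 0.
Forge's profit: π_F = (178 - 3Q)q_F - (35q_F). Setting ∂π_F/∂q_F = 0: 143 - 6q_F - 3(q_A) = 0.
Best responses: q_A = (146 - 3q_F)/6, q_F = (143 - 3q_A)/6.
Solving the pair: q_A = 149/9, q_F = 140/9.
Total output Q = 289/9, so price P = 178 - 3·(289/9) = 245/3.

81.67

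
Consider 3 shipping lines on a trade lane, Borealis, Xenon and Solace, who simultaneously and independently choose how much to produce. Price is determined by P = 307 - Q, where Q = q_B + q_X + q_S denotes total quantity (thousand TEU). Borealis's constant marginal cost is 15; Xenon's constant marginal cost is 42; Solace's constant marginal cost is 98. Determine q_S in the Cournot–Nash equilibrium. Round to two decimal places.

17.50

Borealis's profit: π_B = (307 - Q)q_B - (15q_B). Setting ∂π_B/∂q_B = 0: 292 - 2q_B - (q_X + q_S) = 0.
Xenon's profit: π_X = (307 - Q)q_X - (42q_X). Setting ∂π_X/∂q_X = 0: 265 - 2q_X - (q_B + q_S) = 0.
Solace's first-order condition: 209 - 2q_S - (q_B + q_X) = 0.
Summing all 3 equations gives 766 − 4Q = 0, hence Q = 383/2.
Back-substituting: q_B = (292 − 383/2) = 201/2, q_X = (265 − 383/2) = 147/2, q_S = (209 − 383/2) = 35/2.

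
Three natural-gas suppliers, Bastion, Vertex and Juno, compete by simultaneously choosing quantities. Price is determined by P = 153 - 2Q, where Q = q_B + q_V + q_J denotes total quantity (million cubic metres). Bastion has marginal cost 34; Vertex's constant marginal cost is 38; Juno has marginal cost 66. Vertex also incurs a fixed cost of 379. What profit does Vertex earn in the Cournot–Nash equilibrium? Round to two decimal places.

224.78

Bastion's profit: π_B = (153 - 2Q)q_B - (34q_B). Setting ∂π_B/∂q_B = 0: 119 - 4q_B - 2(q_V + q_J) = 0.
Vertex's profit: π_V = (153 - 2Q)q_V - (38q_V). Setting ∂π_V/∂q_V = 0: 115 - 4q_V - 2(q_B + q_J) = 0.
Juno's first-order condition: 87 - 4q_J - 2(q_B + q_V) = 0.
Adding the 3 conditions: 321 − 4Q − 4Q = 0, i.e. Q = 321/8.
Back-substituting: q_B = (119 − 321/4)/2 = 155/8, q_V = (115 − 321/4)/2 = 139/8, q_J = (87 − 321/4)/2 = 27/8.
Price P = 153 - 2·(321/8) = 291/4.
Vertex's profit: (291/4 - 38)·(139/8) - 379 = 224.7813.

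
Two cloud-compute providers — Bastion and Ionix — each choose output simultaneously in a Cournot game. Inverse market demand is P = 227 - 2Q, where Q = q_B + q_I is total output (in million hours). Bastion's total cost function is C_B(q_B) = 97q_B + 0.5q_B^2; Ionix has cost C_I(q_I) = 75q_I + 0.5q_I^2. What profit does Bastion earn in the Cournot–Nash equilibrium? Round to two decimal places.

678.66

Bastion's profit: π_B = (227 - 2Q)q_B - (97q_B + (1/2)q_B²). Setting ∂π_B/∂q_B = 0: 130 - 5q_B - 2(q_I) = 0.
Ionix's first-order condition: 152 - 5q_I - 2(q_B) = 0.
Rearranging gives the reaction functions q_B = (130 - 2q_I)/5 and q_I = (152 - 2q_B)/5.
Solving the pair: q_B = 346/21, q_I = 500/21.
Price P = 227 - 2·(282/7) = 1025/7.
Bastion's profit: (1025/7)·(346/21) - 97·(346/21) - (1/2)(346/21)² = 678.6621.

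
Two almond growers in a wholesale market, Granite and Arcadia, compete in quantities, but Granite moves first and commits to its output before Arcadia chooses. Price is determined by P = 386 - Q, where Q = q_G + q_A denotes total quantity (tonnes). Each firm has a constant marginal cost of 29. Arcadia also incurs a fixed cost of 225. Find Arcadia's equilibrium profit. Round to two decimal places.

7740.56

Solve by backward induction. Given q_G, the follower Arcadia maximises π_A = (386 - q_G - q_A)q_A - 29q_A.
Follower FOC: 357 - q_G - 2q_A = 0, so q_A(q_G) = (357 - q_G)/2.
Granite substitutes q_A(q_G) into its own profit: π_G = q_G(386 - q_G - (357 - q_G)/2) - 29q_G = (415/2 - (1/2)q_G)q_G - 29q_G.
The leader's first-order condition 357/2 - q_G = 0 yields q_G = 357/2.
Then q_A = (357 - 357/2)/2 = 357/4.
Price P = 386 - 1071/4 = 473/4.
Arcadia's profit: (473/4 - 29)·(357/4) - 225 = 7740.5625.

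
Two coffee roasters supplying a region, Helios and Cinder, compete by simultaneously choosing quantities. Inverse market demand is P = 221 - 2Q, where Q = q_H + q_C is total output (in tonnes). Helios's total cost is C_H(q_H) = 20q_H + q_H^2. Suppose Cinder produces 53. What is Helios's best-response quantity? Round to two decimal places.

With the rival's output fixed at 53, Helios's profit is π_H = (221 - 2·53 - 2q_H)q_H - (20q_H + q_H²) = (115 - 2q_H)q_H - (20q_H + q_H²).
∂π_H/∂q_H = 95 - 6q_H = 0, so q_H = 95/6.

15.83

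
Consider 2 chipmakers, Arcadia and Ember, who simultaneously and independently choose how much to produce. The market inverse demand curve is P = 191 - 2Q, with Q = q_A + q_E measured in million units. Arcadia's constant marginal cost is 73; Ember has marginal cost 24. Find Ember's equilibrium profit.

Arcadia's profit: π_A = (191 - 2Q)q_A - (73q_A). Setting ∂π_A/∂q_A = 0: 118 - 4q_A - 2(q_E) = 0.
Ember's profit: π_E = (191 - 2Q)q_E - (24q_E). Setting ∂π_E/∂q_E = 0: 167 - 4q_E - 2(q_A) = 0.
Best responses: q_A = (118 - 2q_E)/4, q_E = (167 - 2q_A)/4.
Substituting one into the other gives q_A = 23/2 and q_E = 36.
Price P = 191 - 2·(95/2) = 96.
Ember's profit: (96 - 24)·36 = 2592.

2592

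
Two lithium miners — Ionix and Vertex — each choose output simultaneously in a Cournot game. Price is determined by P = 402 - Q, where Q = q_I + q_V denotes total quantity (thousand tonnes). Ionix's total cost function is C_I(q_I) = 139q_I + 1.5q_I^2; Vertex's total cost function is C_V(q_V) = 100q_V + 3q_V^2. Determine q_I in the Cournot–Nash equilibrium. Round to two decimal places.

Ionix's profit: π_I = (402 - Q)q_I - (139q_I + (3/2)q_I²). Setting ∂π_I/∂q_I = 0: 263 - 5q_I - (q_V) = 0.
Vertex's profit: π_V = (402 - Q)q_V - (100q_V + 3q_V²). Setting ∂π_V/∂q_V = 0: 302 - 8q_V - (q_I) = 0.
Best responses: q_I = (263 - q_V)/5, q_V = (302 - q_I)/8.
Substituting one into the other gives q_I = 1802/39 and q_V = 1247/39.

46.21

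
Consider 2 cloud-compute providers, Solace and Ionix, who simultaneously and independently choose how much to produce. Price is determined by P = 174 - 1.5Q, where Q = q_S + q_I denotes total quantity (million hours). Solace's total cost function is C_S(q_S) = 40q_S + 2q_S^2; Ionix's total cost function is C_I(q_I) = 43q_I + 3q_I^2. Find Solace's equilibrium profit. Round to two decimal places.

966.47

Solace's profit: π_S = (174 - 1.5Q)q_S - (40q_S + 2q_S²). Setting ∂π_S/∂q_S = 0: 134 - 7q_S - (3/2)(q_I) = 0.
Ionix's first-order condition: 131 - 9q_I - (3/2)(q_S) = 0.
So q_S = (134 - (3/2)q_I)/7 and q_I = (131 - (3/2)q_S)/9.
Substituting one into the other gives q_S = 1346/81 and q_I = 11.7860.
Price P = 174 - (3/2)·28.4033 = 131.3951.
Solace's profit: 131.3951·(1346/81) - 40·(1346/81) - 2(1346/81)² = 966.4694.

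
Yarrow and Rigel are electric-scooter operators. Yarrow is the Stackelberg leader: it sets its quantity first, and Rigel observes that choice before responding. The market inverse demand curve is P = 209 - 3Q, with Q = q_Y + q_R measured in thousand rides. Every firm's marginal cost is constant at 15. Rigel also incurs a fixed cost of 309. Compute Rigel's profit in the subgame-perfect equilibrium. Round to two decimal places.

The follower Rigel best-responds to any q_Y: π_R = (209 - 3Q)q_R - 15q_R.
Follower FOC: 194 - 3q_Y - 6q_R = 0, so q_R(q_Y) = (194 - 3q_Y)/6.
The leader anticipates this reaction. Substituting into P = 209 - 3Q gives P = 112 - (3/2)q_Y, so π_Y = (112 - (3/2)q_Y)q_Y - 15q_Y.
The leader's first-order condition 97 - 3q_Y = 0 yields q_Y = 97/3.
Then q_R = (194 - 3·(97/3))/6 = 97/6.
Price P = 209 - 3·(97/2) = 127/2.
Rigel's profit: (127/2 - 15)·(97/6) - 309 = 475.0833.

475.08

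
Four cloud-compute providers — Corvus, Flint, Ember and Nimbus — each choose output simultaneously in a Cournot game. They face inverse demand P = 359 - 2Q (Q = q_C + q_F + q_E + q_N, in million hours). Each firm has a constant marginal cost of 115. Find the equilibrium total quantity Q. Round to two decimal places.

Each firm earns π_i = (359 - 2Q)q_i - 115q_i.
First-order condition (treating rivals' output as given): 244 - 4q_i - 2·Σ_{j≠i} q_j = 0.
By symmetry each firm produces the same amount; substituting Σ_{j≠i} q_j = 3q_i yields q_i = 244/10 = 122/5.
Total output Q = 122/5 + 122/5 + 122/5 + 122/5 = 488/5.

97.60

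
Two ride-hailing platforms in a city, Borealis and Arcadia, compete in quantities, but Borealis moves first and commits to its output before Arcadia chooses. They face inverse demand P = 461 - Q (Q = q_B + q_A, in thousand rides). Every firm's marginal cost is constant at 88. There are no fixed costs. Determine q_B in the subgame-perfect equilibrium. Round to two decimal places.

186.50

Solve by backward induction. Given q_B, the follower Arcadia maximises π_A = (461 - q_B - q_A)q_A - 88q_A.
Setting the follower's marginal profit to zero, 373 - q_B - 2q_A = 0, i.e. q_A = (373 - q_B)/2.
Borealis substitutes q_A(q_B) into its own profit: π_B = q_B(461 - q_B - (373 - q_B)/2) - 88q_B = (549/2 - (1/2)q_B)q_B - 88q_B.
Maximising: ∂π_B/∂q_B = 373/2 - q_B = 0, giving q_B = 373/2.
Then q_A = (373 - 373/2)/2 = 373/4.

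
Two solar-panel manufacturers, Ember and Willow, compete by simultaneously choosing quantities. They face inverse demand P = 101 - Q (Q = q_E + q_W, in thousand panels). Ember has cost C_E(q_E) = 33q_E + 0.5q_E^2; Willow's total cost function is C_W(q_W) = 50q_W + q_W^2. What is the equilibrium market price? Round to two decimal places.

73.18

Ember's profit: π_E = (101 - Q)q_E - (33q_E + (1/2)q_E²). Setting ∂π_E/∂q_E = 0: 68 - 3q_E - (q_W) = 0.
Willow's profit: π_W = (101 - Q)q_W - (50q_W + q_W²). Setting ∂π_W/∂q_W = 0: 51 - 4q_W - (q_E) = 0.
Best responses: q_E = (68 - q_W)/3, q_W = (51 - q_E)/4.
Substituting one into the other gives q_E = 221/11 and q_W = 85/11.
Total output Q = 306/11, so price P = 101 - 306/11 = 805/11.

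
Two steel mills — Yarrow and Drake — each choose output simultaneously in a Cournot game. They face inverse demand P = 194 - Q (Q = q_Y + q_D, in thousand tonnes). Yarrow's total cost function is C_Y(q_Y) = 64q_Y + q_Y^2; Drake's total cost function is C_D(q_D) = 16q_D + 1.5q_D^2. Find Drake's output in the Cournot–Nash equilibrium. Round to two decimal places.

30.63

Yarrow's profit: π_Y = (194 - Q)q_Y - (64q_Y + q_Y²). Setting ∂π_Y/∂q_Y = 0: 130 - 4q_Y - (q_D) = 0.
Drake's first-order condition: 178 - 5q_D - (q_Y) = 0.
So q_Y = (130 - q_D)/4 and q_D = (178 - q_Y)/5.
Substituting one into the other gives q_Y = 472/19 and q_D = 582/19.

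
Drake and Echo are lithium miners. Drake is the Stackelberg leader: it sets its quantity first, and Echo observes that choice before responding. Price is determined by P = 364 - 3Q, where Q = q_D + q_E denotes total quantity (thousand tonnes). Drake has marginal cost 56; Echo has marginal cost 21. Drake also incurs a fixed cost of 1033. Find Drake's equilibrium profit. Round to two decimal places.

Solve by backward induction. Given q_D, the follower Echo maximises π_E = (364 - 3q_D - 3q_E)q_E - 21q_E.
Setting the follower's marginal profit to zero, 343 - 3q_D - 6q_E = 0, i.e. q_E = (343 - 3q_D)/6.
The leader anticipates this reaction. Substituting into P = 364 - 3Q gives P = 385/2 - (3/2)q_D, so π_D = (385/2 - (3/2)q_D)q_D - 56q_D.
Leader FOC: 273/2 - 3q_D = 0, so q_D = 91/2.
Then q_E = (343 - 3·(91/2))/6 = 413/12.
Price P = 364 - 3·(959/12) = 497/4.
Drake's profit: (497/4 - 56)·(91/2) - 1033 = 2072.3750.

2072.38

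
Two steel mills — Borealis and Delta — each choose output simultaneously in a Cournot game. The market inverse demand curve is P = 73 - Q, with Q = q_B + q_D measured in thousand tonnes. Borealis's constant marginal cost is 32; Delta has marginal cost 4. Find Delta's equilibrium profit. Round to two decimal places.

1045.44

Borealis's profit: π_B = (73 - Q)q_B - (32q_B). Setting ∂π_B/∂q_B = 0: 41 - 2q_B - (q_D) = 0.
Delta's first-order condition: 69 - 2q_D - (q_B) = 0.
Best responses: q_B = (41 - q_D)/2, q_D = (69 - q_B)/2.
Substituting one into the other gives q_B = 13/3 and q_D = 97/3.
Price P = 73 - 110/3 = 109/3.
Delta's profit: (109/3 - 4)·(97/3) = 1045.4444.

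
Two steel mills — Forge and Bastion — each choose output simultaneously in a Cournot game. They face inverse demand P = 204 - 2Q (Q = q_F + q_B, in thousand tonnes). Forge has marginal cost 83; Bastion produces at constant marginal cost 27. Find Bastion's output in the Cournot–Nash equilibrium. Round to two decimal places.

Forge's profit: π_F = (204 - 2Q)q_F - (83q_F). Setting ∂π_F/∂q_F = 0: 121 - 4q_F - 2(q_B) = 0.
Bastion's first-order condition: 177 - 4q_B - 2(q_F) = 0.
So q_F = (121 - 2q_B)/4 and q_B = (177 - 2q_F)/4.
Substituting one into the other gives q_F = 65/6 and q_B = 233/6.

38.83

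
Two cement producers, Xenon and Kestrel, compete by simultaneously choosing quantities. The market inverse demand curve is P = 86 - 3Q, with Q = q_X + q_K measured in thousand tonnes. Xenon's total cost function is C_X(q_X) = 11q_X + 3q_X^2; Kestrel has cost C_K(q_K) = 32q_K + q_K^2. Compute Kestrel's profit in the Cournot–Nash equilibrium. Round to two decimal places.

Xenon's profit: π_X = (86 - 3Q)q_X - (11q_X + 3q_X²). Setting ∂π_X/∂q_X = 0: 75 - 12q_X - 3(q_K) = 0.
Kestrel's first-order condition: 54 - 8q_K - 3(q_X) = 0.
Rearranging gives the reaction functions q_X = (75 - 3q_K)/12 and q_K = (54 - 3q_X)/8.
Substituting one into the other gives q_X = 146/29 and q_K = 141/29.
Price P = 86 - 3·(287/29) = 1633/29.
Kestrel's profit: (1633/29)·(141/29) - 32·(141/29) - (141/29)² = 94.5589.

94.56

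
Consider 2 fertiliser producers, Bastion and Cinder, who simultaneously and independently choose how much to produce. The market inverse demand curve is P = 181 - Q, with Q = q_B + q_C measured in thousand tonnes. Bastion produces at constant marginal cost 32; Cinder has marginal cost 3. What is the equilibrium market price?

72

Bastion's profit: π_B = (181 - Q)q_B - (32q_B). Setting ∂π_B/∂q_B = 0: 149 - 2q_B - (q_C) = 0.
Cinder's first-order condition: 178 - 2q_C - (q_B) = 0.
Rearranging gives the reaction functions q_B = (149 - q_C)/2 and q_C = (178 - q_B)/2.
Solving the pair: q_B = 40, q_C = 69.
Total output Q = 109, so price P = 181 - 109 = 72.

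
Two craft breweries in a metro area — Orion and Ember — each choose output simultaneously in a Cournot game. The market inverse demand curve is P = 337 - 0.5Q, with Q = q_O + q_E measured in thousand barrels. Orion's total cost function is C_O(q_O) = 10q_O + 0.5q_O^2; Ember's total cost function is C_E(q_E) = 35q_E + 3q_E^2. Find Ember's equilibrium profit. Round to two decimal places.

3592.15

Orion's profit: π_O = (337 - 0.5Q)q_O - (10q_O + (1/2)q_O²). Setting ∂π_O/∂q_O = 0: 327 - 2q_O - (1/2)(q_E) = 0.
Ember's first-order condition: 302 - 7q_E - (1/2)(q_O) = 0.
So q_O = (327 - (1/2)q_E)/2 and q_E = (302 - (1/2)q_O)/7.
Solving the pair: q_O = 155.4909, q_E = 1762/55.
Price P = 337 - (1/2)·187.5273 = 243.2364.
Ember's profit: 243.2364·(1762/55) - 35·(1762/55) - 3(1762/55)² = 3592.1501.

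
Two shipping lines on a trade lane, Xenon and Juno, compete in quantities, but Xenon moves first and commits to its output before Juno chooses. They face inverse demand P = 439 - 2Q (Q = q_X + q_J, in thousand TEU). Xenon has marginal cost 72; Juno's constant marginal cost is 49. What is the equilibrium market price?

158

The follower Juno best-responds to any q_X: π_J = (439 - 2Q)q_J - 49q_J.
Setting the follower's marginal profit to zero, 390 - 2q_X - 4q_J = 0, i.e. q_J = (390 - 2q_X)/4.
Xenon substitutes q_J(q_X) into its own profit: π_X = q_X(439 - 2q_X - (390 - 2q_X)/2) - 72q_X = (244 - q_X)q_X - 72q_X.
The leader's first-order condition 172 - 2q_X = 0 yields q_X = 86.
Then q_J = (390 - 2·86)/4 = 109/2.
Total output Q = 281/2, so price P = 439 - 2·(281/2) = 158.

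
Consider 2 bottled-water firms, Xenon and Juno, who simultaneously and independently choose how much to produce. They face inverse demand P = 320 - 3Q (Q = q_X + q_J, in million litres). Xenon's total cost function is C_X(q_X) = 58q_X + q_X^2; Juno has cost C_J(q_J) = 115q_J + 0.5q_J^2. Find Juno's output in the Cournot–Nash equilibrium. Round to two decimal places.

18.17

Xenon's profit: π_X = (320 - 3Q)q_X - (58q_X + q_X²). Setting ∂π_X/∂q_X = 0: 262 - 8q_X - 3(q_J) = 0.
Juno's profit: π_J = (320 - 3Q)q_J - (115q_J + (1/2)q_J²). Setting ∂π_J/∂q_J = 0: 205 - 7q_J - 3(q_X) = 0.
Rearranging gives the reaction functions q_X = (262 - 3q_J)/8 and q_J = (205 - 3q_X)/7.
Substituting one into the other gives q_X = 1219/47 and q_J = 854/47.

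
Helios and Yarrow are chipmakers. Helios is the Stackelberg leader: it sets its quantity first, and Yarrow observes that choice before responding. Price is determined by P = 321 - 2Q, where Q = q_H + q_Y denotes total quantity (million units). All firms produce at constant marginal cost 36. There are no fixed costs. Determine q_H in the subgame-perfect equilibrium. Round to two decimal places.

71.25

Solve by backward induction. Given q_H, the follower Yarrow maximises π_Y = (321 - 2q_H - 2q_Y)q_Y - 36q_Y.
∂π_Y/∂q_Y = 285 - 2q_H - 4q_Y = 0 gives the reaction function q_Y = (285 - 2q_H)/4.
Helios substitutes q_Y(q_H) into its own profit: π_H = q_H(321 - 2q_H - (285 - 2q_H)/2) - 36q_H = (357/2 - q_H)q_H - 36q_H.
Leader FOC: 285/2 - 2q_H = 0, so q_H = 285/4.
Then q_Y = (285 - 2·(285/4))/4 = 285/8.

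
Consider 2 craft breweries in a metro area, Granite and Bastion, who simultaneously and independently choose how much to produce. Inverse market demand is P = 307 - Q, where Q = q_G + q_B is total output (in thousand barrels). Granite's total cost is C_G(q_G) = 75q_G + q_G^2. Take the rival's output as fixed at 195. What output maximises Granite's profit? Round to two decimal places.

With the rival's output fixed at 195, Granite's profit is π_G = (307 - 195 - q_G)q_G - (75q_G + q_G²) = (112 - q_G)q_G - (75q_G + q_G²).
∂π_G/∂q_G = 37 - 4q_G = 0, so q_G = 37/4.

9.25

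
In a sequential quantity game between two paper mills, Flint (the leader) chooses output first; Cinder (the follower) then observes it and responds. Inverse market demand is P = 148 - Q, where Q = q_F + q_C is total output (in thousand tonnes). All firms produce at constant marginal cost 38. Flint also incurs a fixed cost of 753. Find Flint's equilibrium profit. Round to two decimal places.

759.50

The follower Cinder best-responds to any q_F: π_C = (148 - Q)q_C - 38q_C.
Follower FOC: 110 - q_F - 2q_C = 0, so q_C(q_F) = (110 - q_F)/2.
The leader anticipates this reaction. Substituting into P = 148 - Q gives P = 93 - (1/2)q_F, so π_F = (93 - (1/2)q_F)q_F - 38q_F.
The leader's first-order condition 55 - q_F = 0 yields q_F = 55.
Then q_C = (110 - 55)/2 = 55/2.
Price P = 148 - 165/2 = 131/2.
Flint's profit: (131/2 - 38)·55 - 753 = 1519/2.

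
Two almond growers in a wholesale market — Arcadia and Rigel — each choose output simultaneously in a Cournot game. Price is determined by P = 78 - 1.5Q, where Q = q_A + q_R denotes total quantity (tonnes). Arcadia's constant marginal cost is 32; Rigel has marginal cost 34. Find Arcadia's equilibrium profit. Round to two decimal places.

Arcadia's profit: π_A = (78 - 1.5Q)q_A - (32q_A). Setting ∂π_A/∂q_A = 0: 46 - 3q_A - (3/2)(q_R) = 0.
Rigel's first-order condition: 44 - 3q_R - (3/2)(q_A) = 0.
So q_A = (46 - (3/2)q_R)/3 and q_R = (44 - (3/2)q_A)/3.
Solving the pair: q_A = 32/3, q_R = 28/3.
Price P = 78 - (3/2)·20 = 48.
Arcadia's profit: (48 - 32)·(32/3) = 512/3.

170.67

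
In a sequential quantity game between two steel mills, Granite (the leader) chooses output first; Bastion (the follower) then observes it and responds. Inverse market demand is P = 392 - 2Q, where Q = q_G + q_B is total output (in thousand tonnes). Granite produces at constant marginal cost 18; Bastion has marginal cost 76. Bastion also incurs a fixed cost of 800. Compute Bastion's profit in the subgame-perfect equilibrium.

450

The follower Bastion best-responds to any q_G: π_B = (392 - 2Q)q_B - 76q_B.
Setting the follower's marginal profit to zero, 316 - 2q_G - 4q_B = 0, i.e. q_B = (316 - 2q_G)/4.
Granite substitutes q_B(q_G) into its own profit: π_G = q_G(392 - 2q_G - (316 - 2q_G)/2) - 18q_G = (234 - q_G)q_G - 18q_G.
Maximising: ∂π_G/∂q_G = 216 - 2q_G = 0, giving q_G = 108.
Then q_B = (316 - 2·108)/4 = 25.
Price P = 392 - 2·133 = 126.
Bastion's profit: (126 - 76)·25 - 800 = 450.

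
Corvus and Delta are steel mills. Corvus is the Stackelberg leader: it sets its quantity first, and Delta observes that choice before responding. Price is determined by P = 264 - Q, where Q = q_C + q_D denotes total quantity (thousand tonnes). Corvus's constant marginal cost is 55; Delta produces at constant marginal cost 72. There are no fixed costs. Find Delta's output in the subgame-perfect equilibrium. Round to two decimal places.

39.50

The follower Delta best-responds to any q_C: π_D = (264 - Q)q_D - 72q_D.
∂π_D/∂q_D = 192 - q_C - 2q_D = 0 gives the reaction function q_D = (192 - q_C)/2.
The leader anticipates this reaction. Substituting into P = 264 - Q gives P = 168 - (1/2)q_C, so π_C = (168 - (1/2)q_C)q_C - 55q_C.
Leader FOC: 113 - q_C = 0, so q_C = 113.
Then q_D = (192 - 113)/2 = 79/2.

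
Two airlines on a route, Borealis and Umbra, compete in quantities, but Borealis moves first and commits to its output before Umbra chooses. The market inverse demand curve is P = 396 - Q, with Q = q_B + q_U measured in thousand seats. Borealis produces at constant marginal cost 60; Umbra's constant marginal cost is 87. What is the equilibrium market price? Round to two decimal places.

The follower Umbra best-responds to any q_B: π_U = (396 - Q)q_U - 87q_U.
Setting the follower's marginal profit to zero, 309 - q_B - 2q_U = 0, i.e. q_U = (309 - q_B)/2.
Borealis substitutes q_U(q_B) into its own profit: π_B = q_B(396 - q_B - (309 - q_B)/2) - 60q_B = (483/2 - (1/2)q_B)q_B - 60q_B.
Maximising: ∂π_B/∂q_B = 363/2 - q_B = 0, giving q_B = 363/2.
Then q_U = (309 - 363/2)/2 = 255/4.
Total output Q = 981/4, so price P = 396 - 981/4 = 603/4.

150.75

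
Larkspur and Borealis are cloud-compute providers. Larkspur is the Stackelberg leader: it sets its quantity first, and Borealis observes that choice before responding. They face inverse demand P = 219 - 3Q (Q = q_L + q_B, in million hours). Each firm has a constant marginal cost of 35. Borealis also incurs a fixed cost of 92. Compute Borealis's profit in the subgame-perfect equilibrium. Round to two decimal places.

613.33

The follower Borealis best-responds to any q_L: π_B = (219 - 3Q)q_B - 35q_B.
Follower FOC: 184 - 3q_L - 6q_B = 0, so q_B(q_L) = (184 - 3q_L)/6.
The leader anticipates this reaction. Substituting into P = 219 - 3Q gives P = 127 - (3/2)q_L, so π_L = (127 - (3/2)q_L)q_L - 35q_L.
The leader's first-order condition 92 - 3q_L = 0 yields q_L = 92/3.
Then q_B = (184 - 3·(92/3))/6 = 46/3.
Price P = 219 - 3·46 = 81.
Borealis's profit: (81 - 35)·(46/3) - 92 = 1840/3.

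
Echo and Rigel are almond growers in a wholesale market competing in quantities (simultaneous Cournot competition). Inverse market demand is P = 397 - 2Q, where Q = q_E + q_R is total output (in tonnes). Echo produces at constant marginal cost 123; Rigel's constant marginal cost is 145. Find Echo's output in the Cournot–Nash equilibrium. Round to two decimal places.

Echo's profit: π_E = (397 - 2Q)q_E - (123q_E). Setting ∂π_E/∂q_E = 0: 274 - 4q_E - 2(q_R) = 0.
Rigel's profit: π_R = (397 - 2Q)q_R - (145q_R). Setting ∂π_R/∂q_R = 0: 252 - 4q_R - 2(q_E) = 0.
Best responses: q_E = (274 - 2q_R)/4, q_R = (252 - 2q_E)/4.
Substituting one into the other gives q_E = 148/3 and q_R = 115/3.

49.33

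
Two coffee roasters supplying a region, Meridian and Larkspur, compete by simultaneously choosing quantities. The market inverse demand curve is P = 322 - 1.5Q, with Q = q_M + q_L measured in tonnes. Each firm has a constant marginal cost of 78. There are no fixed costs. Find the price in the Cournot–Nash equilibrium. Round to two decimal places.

159.33

Each firm earns π_i = (322 - 1.5Q)q_i - 78q_i.
Setting ∂π_i/∂q_i = 0 with rivals' quantities fixed: 244 - 3q_i - (3/2)q_j = 0.
By symmetry each firm produces the same amount; substituting q_j = q_i yields q_i = 244/(9/2) = 488/9.
Total output Q = 976/9, so price P = 322 - (3/2)·(976/9) = 478/3.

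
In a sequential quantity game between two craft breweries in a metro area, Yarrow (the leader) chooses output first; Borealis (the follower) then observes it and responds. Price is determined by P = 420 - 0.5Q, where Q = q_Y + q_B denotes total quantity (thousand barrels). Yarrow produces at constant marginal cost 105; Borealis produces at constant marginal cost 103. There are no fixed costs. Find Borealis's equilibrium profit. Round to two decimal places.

Solve by backward induction. Given q_Y, the follower Borealis maximises π_B = (420 - (1/2)q_Y - (1/2)q_B)q_B - 103q_B.
∂π_B/∂q_B = 317 - (1/2)q_Y - q_B = 0 gives the reaction function q_B = (317 - (1/2)q_Y).
The leader anticipates this reaction. Substituting into P = 420 - 0.5Q gives P = 523/2 - (1/4)q_Y, so π_Y = (523/2 - (1/4)q_Y)q_Y - 105q_Y.
Maximising: ∂π_Y/∂q_Y = 313/2 - (1/2)q_Y = 0, giving q_Y = 313.
Then q_B = (317 - (1/2)·313) = 321/2.
Price P = 420 - (1/2)·(947/2) = 733/4.
Borealis's profit: (733/4 - 103)·(321/2) = 12880.1250.

12880.13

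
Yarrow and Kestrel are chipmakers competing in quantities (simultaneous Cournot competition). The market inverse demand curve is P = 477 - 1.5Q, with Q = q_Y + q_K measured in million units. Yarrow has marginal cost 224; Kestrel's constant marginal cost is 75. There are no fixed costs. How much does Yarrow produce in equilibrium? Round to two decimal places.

Yarrow's profit: π_Y = (477 - 1.5Q)q_Y - (224q_Y). Setting ∂π_Y/∂q_Y = 0: 253 - 3q_Y - (3/2)(q_K) = 0.
Kestrel's first-order condition: 402 - 3q_K - (3/2)(q_Y) = 0.
Best responses: q_Y = (253 - (3/2)q_K)/3, q_K = (402 - (3/2)q_Y)/3.
Solving the pair: q_Y = 208/9, q_K = 1102/9.

23.11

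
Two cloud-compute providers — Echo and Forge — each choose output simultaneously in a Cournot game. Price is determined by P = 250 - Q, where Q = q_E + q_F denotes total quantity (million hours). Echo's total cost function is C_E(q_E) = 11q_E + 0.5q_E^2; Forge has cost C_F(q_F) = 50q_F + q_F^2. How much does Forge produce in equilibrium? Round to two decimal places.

Echo's profit: π_E = (250 - Q)q_E - (11q_E + (1/2)q_E²). Setting ∂π_E/∂q_E = 0: 239 - 3q_E - (q_F) = 0.
Forge's profit: π_F = (250 - Q)q_F - (50q_F + q_F²). Setting ∂π_F/∂q_F = 0: 200 - 4q_F - (q_E) = 0.
Rearranging gives the reaction functions q_E = (239 - q_F)/3 and q_F = (200 - q_E)/4.
Solving the pair: q_E = 756/11, q_F = 361/11.

32.82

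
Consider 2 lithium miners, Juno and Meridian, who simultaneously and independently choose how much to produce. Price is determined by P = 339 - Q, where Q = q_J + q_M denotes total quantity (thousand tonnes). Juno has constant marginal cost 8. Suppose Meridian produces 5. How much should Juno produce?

163

With the rival's output fixed at 5, Juno's profit is π_J = (339 - 5 - q_J)q_J - (8q_J) = (334 - q_J)q_J - (8q_J).
∂π_J/∂q_J = 326 - 2q_J = 0, so q_J = 163.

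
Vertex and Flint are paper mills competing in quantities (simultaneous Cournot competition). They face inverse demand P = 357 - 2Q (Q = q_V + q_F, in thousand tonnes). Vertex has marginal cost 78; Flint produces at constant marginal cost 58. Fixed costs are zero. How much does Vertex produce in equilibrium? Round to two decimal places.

43.17

Vertex's profit: π_V = (357 - 2Q)q_V - (78q_V). Setting ∂π_V/∂q_V = 0: 279 - 4q_V - 2(q_F) = 0.
Flint's first-order condition: 299 - 4q_F - 2(q_V) = 0.
Rearranging gives the reaction functions q_V = (279 - 2q_F)/4 and q_F = (299 - 2q_V)/4.
Solving the pair: q_V = 259/6, q_F = 319/6.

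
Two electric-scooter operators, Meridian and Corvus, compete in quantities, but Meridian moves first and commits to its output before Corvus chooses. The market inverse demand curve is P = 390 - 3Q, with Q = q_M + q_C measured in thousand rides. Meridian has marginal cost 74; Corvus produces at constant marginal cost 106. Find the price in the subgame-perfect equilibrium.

The follower Corvus best-responds to any q_M: π_C = (390 - 3Q)q_C - 106q_C.
Setting the follower's marginal profit to zero, 284 - 3q_M - 6q_C = 0, i.e. q_C = (284 - 3q_M)/6.
The leader anticipates this reaction. Substituting into P = 390 - 3Q gives P = 248 - (3/2)q_M, so π_M = (248 - (3/2)q_M)q_M - 74q_M.
Maximising: ∂π_M/∂q_M = 174 - 3q_M = 0, giving q_M = 58.
Then q_C = (284 - 3·58)/6 = 55/3.
Total output Q = 229/3, so price P = 390 - 3·(229/3) = 161.

161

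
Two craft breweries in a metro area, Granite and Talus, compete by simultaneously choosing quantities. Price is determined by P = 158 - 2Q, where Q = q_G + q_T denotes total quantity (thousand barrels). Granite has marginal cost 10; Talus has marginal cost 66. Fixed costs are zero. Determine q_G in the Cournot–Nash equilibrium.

34

Granite's profit: π_G = (158 - 2Q)q_G - (10q_G). Setting ∂π_G/∂q_G = 0: 148 - 4q_G - 2(q_T) = 0.
Talus's first-order condition: 92 - 4q_T - 2(q_G) = 0.
Rearranging gives the reaction functions q_G = (148 - 2q_T)/4 and q_T = (92 - 2q_G)/4.
Solving the pair: q_G = 34, q_T = 6.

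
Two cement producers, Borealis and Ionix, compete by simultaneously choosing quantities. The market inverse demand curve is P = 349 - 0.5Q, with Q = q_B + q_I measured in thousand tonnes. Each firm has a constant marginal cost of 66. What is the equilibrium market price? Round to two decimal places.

160.33

A representative firm's profit is π_i = q_i(349 - 0.5Q) - 66q_i.
Setting ∂π_i/∂q_i = 0 with rivals' quantities fixed: 283 - q_i - (1/2)q_j = 0.
With identical firms every q_j equals q_i, so q_j = q_i and 283 = (3/2)q_i, giving q_i = 566/3.
Total output Q = 1132/3, so price P = 349 - (1/2)·(1132/3) = 481/3.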